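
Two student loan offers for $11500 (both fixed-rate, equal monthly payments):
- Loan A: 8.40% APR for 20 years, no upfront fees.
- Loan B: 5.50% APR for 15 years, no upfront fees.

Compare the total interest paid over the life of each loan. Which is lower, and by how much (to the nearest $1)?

Loan B by $6,864

Loan A: at 8.40% the monthly rate is 0.0070000, so the payment is 11,500 × 0.0070000 / (1 − 1.0070000^−240) = $99.07.
Total interest on Loan A = 240 × $99.07 − $11,500 = $12,276.80.
Loan B: monthly rate = 5.5%/12 = 0.0045833; payment = 11,500 × 0.0045833 / (1 − (1+0.0045833)^−180) = $93.96.
Total interest on Loan B = 180 × $93.96 − $11,500 = $5,412.80.
Loan B is lower by $6,864.00.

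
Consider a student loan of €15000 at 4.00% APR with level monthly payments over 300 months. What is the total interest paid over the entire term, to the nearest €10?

€8,750

Monthly rate = 4%/12 = 0.0033333; payment = 15,000 × 0.0033333 / (1 − (1+0.0033333)^−300) = €79.18.
Total paid = 300 × €79.18 = €23,754.00; interest = €23,754.00 − €15,000 = €8,754.00.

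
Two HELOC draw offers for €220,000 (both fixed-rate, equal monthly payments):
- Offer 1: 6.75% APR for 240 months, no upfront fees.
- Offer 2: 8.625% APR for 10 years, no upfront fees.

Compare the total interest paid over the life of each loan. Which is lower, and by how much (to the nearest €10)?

Offer 2 by €72,380

Offer 1: at 6.75% the monthly rate is 0.0056250, so the payment is 220,000 × 0.0056250 / (1 − 1.0056250^−240) = €1,672.80.
Total interest on Offer 1 = 240 × €1,672.80 − €220,000 = €181,472.00.
Offer 2: at 8.625% the monthly rate is 0.0071875, so the payment is 220,000 × 0.0071875 / (1 − 1.0071875^−120) = €2,742.41.
Total interest on Offer 2 = 120 × €2,742.41 − €220,000 = €109,089.20.
Offer 2 is lower by €72,382.80.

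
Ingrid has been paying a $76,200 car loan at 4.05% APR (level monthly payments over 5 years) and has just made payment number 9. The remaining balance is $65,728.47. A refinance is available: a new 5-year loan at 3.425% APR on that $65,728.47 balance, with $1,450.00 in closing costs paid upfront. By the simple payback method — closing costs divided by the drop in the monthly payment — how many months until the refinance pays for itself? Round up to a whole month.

Current payment = 76,200 × 4.05%/12 / (1 − (1+0.0033750)^−60) = $1,405.06.
Refinanced payment = 65,728.47 × 0.0028542 / (1 − (1+0.0028542)^−60) = $1,193.51.
Monthly savings = $1,405.06 − $1,193.51 = $211.55.
Break-even = $1,450.00 / $211.55 = 6.85 → 7 months.

7 months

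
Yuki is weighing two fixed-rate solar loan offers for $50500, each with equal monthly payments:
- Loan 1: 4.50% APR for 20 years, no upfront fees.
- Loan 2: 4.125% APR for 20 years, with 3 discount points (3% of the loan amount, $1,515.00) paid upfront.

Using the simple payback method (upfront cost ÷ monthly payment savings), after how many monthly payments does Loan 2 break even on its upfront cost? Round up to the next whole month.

150 months

Loan 1: monthly rate = 4.5%/12 = 0.0037500; payment = 50,500 × 0.0037500 / (1 − (1+0.0037500)^−240) = $319.49.
Loan 2: at 4.125% the monthly rate is 0.0034375, so the payment is 50,500 × 0.0034375 / (1 − 1.0034375^−240) = $309.36.
Monthly savings = $319.49 − $309.36 = $10.13.
Break-even = $1,515.00 / $10.13 = 149.56 → 150 months.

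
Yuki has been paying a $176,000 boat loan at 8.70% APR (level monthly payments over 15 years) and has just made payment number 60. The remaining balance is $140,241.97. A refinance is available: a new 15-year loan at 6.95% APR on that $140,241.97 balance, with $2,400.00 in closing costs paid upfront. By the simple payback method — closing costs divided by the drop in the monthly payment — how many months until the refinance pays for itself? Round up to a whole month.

Current payment = 176,000 × 8.7%/12 / (1 − (1+0.0072500)^−180) = $1,753.84.
Refinanced payment = 140,241.97 × 0.0057917 / (1 − (1+0.0057917)^−180) = $1,256.62.
Monthly savings = $1,753.84 − $1,256.62 = $497.22.
Break-even = $2,400.00 / $497.22 = 4.83 → 5 months.

5 months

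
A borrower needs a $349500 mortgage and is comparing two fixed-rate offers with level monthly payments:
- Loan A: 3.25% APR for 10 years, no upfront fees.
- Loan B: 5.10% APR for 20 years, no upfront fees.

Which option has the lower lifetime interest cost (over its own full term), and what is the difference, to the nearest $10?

Loan A: monthly rate = 3.25%/12 = 0.0027083; payment = 349,500 × 0.0027083 / (1 − (1+0.0027083)^−120) = $3,415.28.
Total interest on Loan A = 120 × $3,415.28 − $349,500 = $60,333.60.
Loan B: at 5.10% the monthly rate is 0.0042500, so the payment is 349,500 × 0.0042500 / (1 − 1.0042500^−240) = $2,325.90.
Total interest on Loan B = 240 × $2,325.90 − $349,500 = $208,716.00.
Loan A is lower by $148,382.40.

Loan A by $148,380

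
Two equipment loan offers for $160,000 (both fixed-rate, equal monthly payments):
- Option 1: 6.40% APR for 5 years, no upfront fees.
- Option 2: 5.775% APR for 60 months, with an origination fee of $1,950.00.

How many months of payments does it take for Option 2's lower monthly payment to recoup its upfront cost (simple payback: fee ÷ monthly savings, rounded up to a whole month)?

42 months

Option 1: at 6.40% the monthly rate is 0.0053333, so the payment is 160,000 × 0.0053333 / (1 − 1.0053333^−60) = $3,123.09.
Option 2: monthly rate = 5.775%/12 = 0.0048125; payment = 160,000 × 0.0048125 / (1 − (1+0.0048125)^−60) = $3,076.54.
Monthly savings = $3,123.09 − $3,076.54 = $46.55.
Break-even = $1,950.00 / $46.55 = 41.89 → 42 months.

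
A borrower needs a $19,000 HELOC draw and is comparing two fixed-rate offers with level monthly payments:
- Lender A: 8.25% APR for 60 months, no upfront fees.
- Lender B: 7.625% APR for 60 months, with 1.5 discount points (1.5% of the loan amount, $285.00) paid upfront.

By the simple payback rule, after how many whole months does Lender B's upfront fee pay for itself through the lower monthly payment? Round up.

51 months

Lender A: at 8.25% the monthly rate is 0.0068750, so the payment is 19,000 × 0.0068750 / (1 − 1.0068750^−60) = $387.53.
Lender B: monthly rate = 7.625%/12 = 0.0063542; payment = 19,000 × 0.0063542 / (1 − (1+0.0063542)^−60) = $381.85.
Monthly savings = $387.53 − $381.85 = $5.68.
Break-even = $285.00 / $5.68 = 50.18 → 51 months.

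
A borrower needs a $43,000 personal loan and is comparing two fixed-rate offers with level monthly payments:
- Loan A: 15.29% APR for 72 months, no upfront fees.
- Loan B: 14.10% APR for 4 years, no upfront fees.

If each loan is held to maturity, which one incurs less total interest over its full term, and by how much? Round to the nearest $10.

Loan A: at 15.29% the monthly rate is 0.0127417, so the payment is 43,000 × 0.0127417 / (1 − 1.0127417^−72) = $916.02.
Total interest on Loan A = 72 × $916.02 − $43,000 = $22,953.44.
Loan B: monthly rate = 14.1%/12 = 0.0117500; payment = 43,000 × 0.0117500 / (1 − (1+0.0117500)^−48) = $1,177.20.
Total interest on Loan B = 48 × $1,177.20 − $43,000 = $13,505.60.
Loan B is lower by $9,447.84.

Loan B by $9,450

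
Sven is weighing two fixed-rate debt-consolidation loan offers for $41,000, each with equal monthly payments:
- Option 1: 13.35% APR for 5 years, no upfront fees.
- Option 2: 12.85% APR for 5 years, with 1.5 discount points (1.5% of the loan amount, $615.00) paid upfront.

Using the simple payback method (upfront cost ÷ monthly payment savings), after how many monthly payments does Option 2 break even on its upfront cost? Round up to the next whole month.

59 months

Option 1: at 13.35% the monthly rate is 0.0111250, so the payment is 41,000 × 0.0111250 / (1 − 1.0111250^−60) = $940.24.
Option 2: monthly rate = 12.85%/12 = 0.0107083; payment = 41,000 × 0.0107083 / (1 − (1+0.0107083)^−60) = $929.73.
Monthly savings = $940.24 − $929.73 = $10.51.
Break-even = $615.00 / $10.51 = 58.52 → 59 months.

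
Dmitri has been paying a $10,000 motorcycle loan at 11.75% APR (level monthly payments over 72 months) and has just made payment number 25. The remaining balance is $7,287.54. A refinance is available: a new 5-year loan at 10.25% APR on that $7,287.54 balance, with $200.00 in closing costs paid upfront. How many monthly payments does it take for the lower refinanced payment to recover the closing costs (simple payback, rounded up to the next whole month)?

6 months

Current payment = 10,000 × 11.75%/12 / (1 − (1+0.0097917)^−72) = $194.20.
Refinanced payment = 7,287.54 × 0.0085417 / (1 − (1+0.0085417)^−60) = $155.74.
Monthly savings = $194.20 − $155.74 = $38.46.
Break-even = $200.00 / $38.46 = 5.20 → 6 months.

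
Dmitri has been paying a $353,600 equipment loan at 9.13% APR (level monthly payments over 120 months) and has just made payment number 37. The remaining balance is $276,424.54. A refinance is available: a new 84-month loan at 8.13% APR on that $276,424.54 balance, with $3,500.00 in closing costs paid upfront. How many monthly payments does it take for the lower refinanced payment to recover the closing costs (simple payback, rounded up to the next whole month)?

Current payment = 353,600 × 9.13%/12 / (1 − (1+0.0076083)^−120) = $4,504.17.
Refinanced payment = 276,424.54 × 0.0067750 / (1 − (1+0.0067750)^−84) = $4,326.34.
Monthly savings = $4,504.17 − $4,326.34 = $177.83.
Break-even = $3,500.00 / $177.83 = 19.68 → 20 months.

20 months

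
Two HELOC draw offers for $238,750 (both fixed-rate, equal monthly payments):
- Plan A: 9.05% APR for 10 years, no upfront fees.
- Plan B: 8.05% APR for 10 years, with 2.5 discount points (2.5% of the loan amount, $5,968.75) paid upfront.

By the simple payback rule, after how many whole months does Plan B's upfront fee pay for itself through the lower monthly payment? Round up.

47 months

Plan A: at 9.05% the monthly rate is 0.0075417, so the payment is 238,750 × 0.0075417 / (1 − 1.0075417^−120) = $3,030.85.
Plan B: at 8.05% the monthly rate is 0.0067083, so the payment is 238,750 × 0.0067083 / (1 − 1.0067083^−120) = $2,903.01.
Monthly savings = $3,030.85 − $2,903.01 = $127.84.
Break-even = $5,968.75 / $127.84 = 46.69 → 47 months.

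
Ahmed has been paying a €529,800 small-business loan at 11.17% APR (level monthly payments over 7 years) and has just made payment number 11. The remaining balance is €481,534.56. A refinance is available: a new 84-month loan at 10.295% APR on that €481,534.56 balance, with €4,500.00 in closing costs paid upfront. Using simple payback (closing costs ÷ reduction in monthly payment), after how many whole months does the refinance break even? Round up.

Current payment = 529,800 × 11.17%/12 / (1 − (1+0.0093083)^−84) = €9,118.89.
Refinanced payment = 481,534.56 × 0.0085792 / (1 − (1+0.0085792)^−84) = €8,067.63.
Monthly savings = €9,118.89 − €8,067.63 = €1,051.26.
Break-even = €4,500.00 / €1,051.26 = 4.28 → 5 months.

5 months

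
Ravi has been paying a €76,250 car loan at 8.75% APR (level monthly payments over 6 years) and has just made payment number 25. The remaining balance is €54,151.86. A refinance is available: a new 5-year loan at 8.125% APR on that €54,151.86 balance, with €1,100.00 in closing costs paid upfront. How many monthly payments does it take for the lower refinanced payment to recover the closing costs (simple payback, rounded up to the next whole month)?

Current payment = 76,250 × 8.75%/12 / (1 − (1+0.0072917)^−72) = €1,365.01.
Refinanced payment = 54,151.86 × 0.0067708 / (1 − (1+0.0067708)^−60) = €1,101.25.
Monthly savings = €1,365.01 − €1,101.25 = €263.76.
Break-even = €1,100.00 / €263.76 = 4.17 → 5 months.

5 months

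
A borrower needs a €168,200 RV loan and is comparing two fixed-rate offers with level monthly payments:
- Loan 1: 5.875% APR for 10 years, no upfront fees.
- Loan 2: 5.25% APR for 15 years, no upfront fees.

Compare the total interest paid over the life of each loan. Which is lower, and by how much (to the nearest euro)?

Loan 1 by €20,563

Loan 1: at 5.875% the monthly rate is 0.0048958, so the payment is 168,200 × 0.0048958 / (1 − 1.0048958^−120) = €1,856.82.
Total interest on Loan 1 = 120 × €1,856.82 − €168,200 = €54,618.40.
Loan 2: at 5.25% the monthly rate is 0.0043750, so the payment is 168,200 × 0.0043750 / (1 − 1.0043750^−180) = €1,352.12.
Total interest on Loan 2 = 180 × €1,352.12 − €168,200 = €75,181.60.
Loan 1 is lower by €20,563.20.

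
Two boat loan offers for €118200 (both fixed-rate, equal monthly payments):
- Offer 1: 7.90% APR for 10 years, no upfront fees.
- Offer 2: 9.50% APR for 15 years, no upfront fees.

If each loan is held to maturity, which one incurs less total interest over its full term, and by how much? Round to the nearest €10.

Offer 1 by €50,830

Offer 1: at 7.90% the monthly rate is 0.0065833, so the payment is 118,200 × 0.0065833 / (1 − 1.0065833^−120) = €1,427.85.
Total interest on Offer 1 = 120 × €1,427.85 − €118,200 = €53,142.00.
Offer 2: at 9.50% the monthly rate is 0.0079167, so the payment is 118,200 × 0.0079167 / (1 − 1.0079167^−180) = €1,234.27.
Total interest on Offer 2 = 180 × €1,234.27 − €118,200 = €103,968.60.
Offer 1 is lower by €50,826.60.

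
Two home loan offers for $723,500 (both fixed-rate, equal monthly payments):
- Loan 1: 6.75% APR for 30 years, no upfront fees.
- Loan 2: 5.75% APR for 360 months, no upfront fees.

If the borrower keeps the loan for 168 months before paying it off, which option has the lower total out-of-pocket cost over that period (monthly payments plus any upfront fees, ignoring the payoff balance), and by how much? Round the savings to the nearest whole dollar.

Loan 1: at 6.75% the monthly rate is 0.0056250, so the payment is 723,500 × 0.0056250 / (1 − 1.0056250^−360) = $4,692.61.
Loan 2: at 5.75% the monthly rate is 0.0047917, so the payment is 723,500 × 0.0047917 / (1 − 1.0047917^−360) = $4,222.15.
Over 168 months: Loan 1 costs 168 × $4,692.61 = $788,358.48; Loan 2 costs 168 × $4,222.15 = $709,321.20.
Loan 2 is cheaper by $788,358.48 − $709,321.20 = $79,037.28.

Loan 2 by $79,037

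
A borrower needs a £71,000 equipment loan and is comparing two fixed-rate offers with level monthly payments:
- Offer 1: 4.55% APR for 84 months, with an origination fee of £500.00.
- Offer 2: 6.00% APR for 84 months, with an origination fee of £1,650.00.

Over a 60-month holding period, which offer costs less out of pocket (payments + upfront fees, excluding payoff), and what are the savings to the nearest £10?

Offer 1 by £4,070

Offer 1: at 4.55% the monthly rate is 0.0037917, so the payment is 71,000 × 0.0037917 / (1 − 1.0037917^−84) = £988.56.
Offer 2: monthly rate = 6%/12 = 0.0050000; payment = 71,000 × 0.0050000 / (1 − (1+0.0050000)^−84) = £1,037.21.
Over 60 months: Offer 1 costs 60 × £988.56 + £500.00 = £59,813.60; Offer 2 costs 60 × £1,037.21 + £1,650.00 = £63,882.60.
Offer 1 is cheaper by £63,882.60 − £59,813.60 = £4,069.00.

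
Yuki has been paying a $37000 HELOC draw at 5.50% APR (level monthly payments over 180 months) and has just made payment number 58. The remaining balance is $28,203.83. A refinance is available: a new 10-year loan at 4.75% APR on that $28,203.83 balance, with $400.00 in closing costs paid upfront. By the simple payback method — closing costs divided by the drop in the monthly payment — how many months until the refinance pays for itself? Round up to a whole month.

61 months

Current payment = 37,000 × 5.5%/12 / (1 − (1+0.0045833)^−180) = $302.32.
Refinanced payment = 28,203.83 × 0.0039583 / (1 − (1+0.0039583)^−120) = $295.71.
Monthly savings = $302.32 − $295.71 = $6.61.
Break-even = $400.00 / $6.61 = 60.51 → 61 months.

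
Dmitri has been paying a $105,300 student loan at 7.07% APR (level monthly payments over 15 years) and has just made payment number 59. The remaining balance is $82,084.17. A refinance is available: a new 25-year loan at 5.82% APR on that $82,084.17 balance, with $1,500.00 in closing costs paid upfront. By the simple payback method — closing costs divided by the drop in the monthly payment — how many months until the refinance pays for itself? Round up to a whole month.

Current payment = 105,300 × 7.07%/12 / (1 − (1+0.0058917)^−180) = $950.59.
Refinanced payment = 82,084.17 × 0.0048500 / (1 − (1+0.0048500)^−300) = $519.87.
Monthly savings = $950.59 − $519.87 = $430.72.
Break-even = $1,500.00 / $430.72 = 3.48 → 4 months.

4 months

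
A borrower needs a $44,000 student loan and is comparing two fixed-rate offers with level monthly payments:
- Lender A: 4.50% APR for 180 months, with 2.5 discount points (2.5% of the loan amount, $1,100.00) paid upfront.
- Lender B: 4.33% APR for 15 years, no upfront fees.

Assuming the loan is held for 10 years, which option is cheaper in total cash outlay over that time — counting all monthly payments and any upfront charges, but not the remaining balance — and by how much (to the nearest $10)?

Lender B by $1,560

Lender A: at 4.50% the monthly rate is 0.0037500, so the payment is 44,000 × 0.0037500 / (1 − 1.0037500^−180) = $336.60.
Lender B: monthly rate = 4.33%/12 = 0.0036083; payment = 44,000 × 0.0036083 / (1 − (1+0.0036083)^−180) = $332.79.
Over 120 months: Lender A costs 120 × $336.60 + $1,100.00 = $41,492.00; Lender B costs 120 × $332.79 = $39,934.80.
Lender B is cheaper by $41,492.00 − $39,934.80 = $1,557.20.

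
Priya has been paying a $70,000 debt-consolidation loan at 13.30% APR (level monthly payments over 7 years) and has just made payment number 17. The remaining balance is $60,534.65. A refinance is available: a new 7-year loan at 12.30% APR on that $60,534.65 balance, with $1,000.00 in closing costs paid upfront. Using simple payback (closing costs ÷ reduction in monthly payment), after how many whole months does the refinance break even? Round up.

5 months

Current payment = 70,000 × 13.3%/12 / (1 − (1+0.0110833)^−84) = $1,284.88.
Refinanced payment = 60,534.65 × 0.0102500 / (1 − (1+0.0102500)^−84) = $1,078.34.
Monthly savings = $1,284.88 − $1,078.34 = $206.54.
Break-even = $1,000.00 / $206.54 = 4.84 → 5 months.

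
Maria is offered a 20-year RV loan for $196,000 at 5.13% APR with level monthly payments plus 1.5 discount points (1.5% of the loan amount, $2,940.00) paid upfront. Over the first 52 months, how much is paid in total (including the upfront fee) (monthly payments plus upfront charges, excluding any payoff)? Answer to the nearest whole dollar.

$70,937

Monthly rate = 5.13%/12 = 0.0042750; payment = 196,000 × 0.0042750 / (1 − (1+0.0042750)^−240) = $1,307.63.
Total outlay = 52 × $1,307.63 + $2,940.00 = $70,936.76.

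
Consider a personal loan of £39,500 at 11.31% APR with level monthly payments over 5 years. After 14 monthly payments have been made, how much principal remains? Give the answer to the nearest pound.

With monthly rate i = 11.31%/12 = 0.0094250, the balance after k of n payments is P · [(1+i)^n − (1+i)^k] / [(1+i)^n − 1].
(1+0.0094250)^60 = 1.75567203 and (1+0.0094250)^14 = 1.14034639, so the balance is 39,500 × (1.75567203 − 1.14034639) / (1.75567203 − 1) = £32,163.90.

£32,164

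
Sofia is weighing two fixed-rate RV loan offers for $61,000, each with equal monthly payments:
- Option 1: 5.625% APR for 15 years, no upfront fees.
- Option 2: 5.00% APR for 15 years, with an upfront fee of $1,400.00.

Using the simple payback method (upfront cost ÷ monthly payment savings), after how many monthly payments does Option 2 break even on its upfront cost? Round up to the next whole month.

Option 1: monthly rate = 5.625%/12 = 0.0046875; payment = 61,000 × 0.0046875 / (1 − (1+0.0046875)^−180) = $502.48.
Option 2: at 5.00% the monthly rate is 0.0041667, so the payment is 61,000 × 0.0041667 / (1 − 1.0041667^−180) = $482.38.
Monthly savings = $502.48 − $482.38 = $20.10.
Break-even = $1,400.00 / $20.10 = 69.65 → 70 months.

70 months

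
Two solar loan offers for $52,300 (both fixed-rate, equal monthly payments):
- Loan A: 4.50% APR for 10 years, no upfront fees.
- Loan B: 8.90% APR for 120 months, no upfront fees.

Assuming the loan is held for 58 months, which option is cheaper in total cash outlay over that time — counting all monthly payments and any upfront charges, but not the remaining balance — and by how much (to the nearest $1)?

Loan A by $6,824

Loan A: at 4.50% the monthly rate is 0.0037500, so the payment is 52,300 × 0.0037500 / (1 − 1.0037500^−120) = $542.03.
Loan B: monthly rate = 8.9%/12 = 0.0074167; payment = 52,300 × 0.0074167 / (1 − (1+0.0074167)^−120) = $659.69.
Over 58 months: Loan A costs 58 × $542.03 = $31,437.74; Loan B costs 58 × $659.69 = $38,262.02.
Loan A is cheaper by $38,262.02 − $31,437.74 = $6,824.28.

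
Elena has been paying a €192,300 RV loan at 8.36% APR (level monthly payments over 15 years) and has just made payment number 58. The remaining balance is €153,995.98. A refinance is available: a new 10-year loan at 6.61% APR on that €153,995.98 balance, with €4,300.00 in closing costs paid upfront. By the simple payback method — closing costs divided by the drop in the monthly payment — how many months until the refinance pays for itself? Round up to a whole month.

36 months

Current payment = 192,300 × 8.36%/12 / (1 − (1+0.0069667)^−180) = €1,877.91.
Refinanced payment = 153,995.98 × 0.0055083 / (1 − (1+0.0055083)^−120) = €1,757.22.
Monthly savings = €1,877.91 − €1,757.22 = €120.69.
Break-even = €4,300.00 / €120.69 = 35.63 → 36 months.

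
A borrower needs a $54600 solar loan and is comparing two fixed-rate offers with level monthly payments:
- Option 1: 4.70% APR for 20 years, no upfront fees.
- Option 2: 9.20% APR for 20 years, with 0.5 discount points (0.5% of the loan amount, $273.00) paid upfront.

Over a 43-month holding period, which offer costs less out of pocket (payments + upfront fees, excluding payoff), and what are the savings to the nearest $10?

Option 1 by $6,590

Option 1: monthly rate = 4.7%/12 = 0.0039167; payment = 54,600 × 0.0039167 / (1 − (1+0.0039167)^−240) = $351.35.
Option 2: monthly rate = 9.2%/12 = 0.0076667; payment = 54,600 × 0.0076667 / (1 − (1+0.0076667)^−240) = $498.30.
Over 43 months: Option 1 costs 43 × $351.35 = $15,108.05; Option 2 costs 43 × $498.30 + $273.00 = $21,699.90.
Option 1 is cheaper by $21,699.90 − $15,108.05 = $6,591.85.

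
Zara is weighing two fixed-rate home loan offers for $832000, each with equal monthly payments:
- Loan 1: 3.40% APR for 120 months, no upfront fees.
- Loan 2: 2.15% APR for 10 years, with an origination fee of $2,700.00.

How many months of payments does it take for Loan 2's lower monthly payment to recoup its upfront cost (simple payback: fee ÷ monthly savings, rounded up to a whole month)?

6 months

Loan 1: monthly rate = 3.4%/12 = 0.0028333; payment = 832,000 × 0.0028333 / (1 − (1+0.0028333)^−120) = $8,188.39.
Loan 2: monthly rate = 2.15%/12 = 0.0017917; payment = 832,000 × 0.0017917 / (1 − (1+0.0017917)^−120) = $7,711.54.
Monthly savings = $8,188.39 − $7,711.54 = $476.85.
Break-even = $2,700.00 / $476.85 = 5.66 → 6 months.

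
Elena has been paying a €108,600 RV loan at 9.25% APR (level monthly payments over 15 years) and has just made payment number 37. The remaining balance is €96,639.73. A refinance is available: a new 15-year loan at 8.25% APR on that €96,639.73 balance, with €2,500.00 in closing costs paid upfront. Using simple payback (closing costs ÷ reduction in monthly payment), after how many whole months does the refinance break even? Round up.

Current payment = 108,600 × 9.25%/12 / (1 − (1+0.0077083)^−180) = €1,117.70.
Refinanced payment = 96,639.73 × 0.0068750 / (1 − (1+0.0068750)^−180) = €937.54.
Monthly savings = €1,117.70 − €937.54 = €180.16.
Break-even = €2,500.00 / €180.16 = 13.88 → 14 months.

14 months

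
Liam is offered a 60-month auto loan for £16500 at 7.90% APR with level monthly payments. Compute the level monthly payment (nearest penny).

£333.77

Monthly rate = 7.9%/12 = 0.0065833; payment = 16,500 × 0.0065833 / (1 − (1+0.0065833)^−60) = £333.77.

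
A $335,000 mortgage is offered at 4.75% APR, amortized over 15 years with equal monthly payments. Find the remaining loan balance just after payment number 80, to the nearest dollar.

With monthly rate i = 4.75%/12 = 0.0039583, the balance after k of n payments is P · [(1+i)^n − (1+i)^k] / [(1+i)^n − 1].
(1+0.0039583)^180 = 2.03621675 and (1+0.0039583)^80 = 1.37168729, so the balance is 335,000 × (2.03621675 − 1.37168729) / (2.03621675 − 1) = $214,836.68.

$214,837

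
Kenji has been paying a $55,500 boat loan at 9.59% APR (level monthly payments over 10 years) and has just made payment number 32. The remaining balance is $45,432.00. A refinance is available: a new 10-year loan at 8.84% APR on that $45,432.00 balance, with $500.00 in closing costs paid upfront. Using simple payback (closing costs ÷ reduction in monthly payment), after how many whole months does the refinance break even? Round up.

Current payment = 55,500 × 9.59%/12 / (1 − (1+0.0079917)^−120) = $720.89.
Refinanced payment = 45,432.00 × 0.0073667 / (1 − (1+0.0073667)^−120) = $571.59.
Monthly savings = $720.89 − $571.59 = $149.30.
Break-even = $500.00 / $149.30 = 3.35 → 4 months.

4 months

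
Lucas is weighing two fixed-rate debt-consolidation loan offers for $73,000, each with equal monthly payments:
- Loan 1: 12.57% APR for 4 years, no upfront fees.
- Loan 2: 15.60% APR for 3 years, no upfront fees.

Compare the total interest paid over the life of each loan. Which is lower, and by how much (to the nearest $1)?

Loan 2 by $1,383

Loan 1: at 12.57% the monthly rate is 0.0104750, so the payment is 73,000 × 0.0104750 / (1 − 1.0104750^−48) = $1,942.86.
Total interest on Loan 1 = 48 × $1,942.86 − $73,000 = $20,257.28.
Loan 2: at 15.60% the monthly rate is 0.0130000, so the payment is 73,000 × 0.0130000 / (1 − 1.0130000^−36) = $2,552.07.
Total interest on Loan 2 = 36 × $2,552.07 − $73,000 = $18,874.52.
Loan 2 is lower by $1,382.76.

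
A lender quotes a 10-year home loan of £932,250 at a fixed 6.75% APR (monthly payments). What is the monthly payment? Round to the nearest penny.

Monthly rate = 6.75%/12 = 0.0056250; payment = 932,250 × 0.0056250 / (1 − (1+0.0056250)^−120) = £10,704.48.

£10,704.48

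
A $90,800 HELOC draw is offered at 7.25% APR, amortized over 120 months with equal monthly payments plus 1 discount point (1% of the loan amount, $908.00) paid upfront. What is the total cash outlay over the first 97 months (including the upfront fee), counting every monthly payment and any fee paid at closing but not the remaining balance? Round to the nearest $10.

Monthly rate = 7.25%/12 = 0.0060417; payment = 90,800 × 0.0060417 / (1 − (1+0.0060417)^−120) = $1,066.00.
Total outlay = 97 × $1,066.00 + $908.00 = $104,310.00.

$104,310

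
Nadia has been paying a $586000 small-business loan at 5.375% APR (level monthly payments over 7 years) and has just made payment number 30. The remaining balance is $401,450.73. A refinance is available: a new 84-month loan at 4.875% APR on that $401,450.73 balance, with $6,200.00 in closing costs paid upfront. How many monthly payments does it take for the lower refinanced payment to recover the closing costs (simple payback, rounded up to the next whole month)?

3 months

Current payment = 586,000 × 5.375%/12 / (1 − (1+0.0044792)^−84) = $8,386.12.
Refinanced payment = 401,450.73 × 0.0040625 / (1 − (1+0.0040625)^−84) = $5,650.52.
Monthly savings = $8,386.12 − $5,650.52 = $2,735.60.
Break-even = $6,200.00 / $2,735.60 = 2.27 → 3 months.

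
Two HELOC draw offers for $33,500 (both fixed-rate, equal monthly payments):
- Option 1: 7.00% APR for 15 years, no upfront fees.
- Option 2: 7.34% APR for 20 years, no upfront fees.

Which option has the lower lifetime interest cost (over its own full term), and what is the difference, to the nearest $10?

Option 1: at 7.00% the monthly rate is 0.0058333, so the payment is 33,500 × 0.0058333 / (1 − 1.0058333^−180) = $301.11.
Total interest on Option 1 = 180 × $301.11 − $33,500 = $20,699.80.
Option 2: at 7.34% the monthly rate is 0.0061167, so the payment is 33,500 × 0.0061167 / (1 − 1.0061167^−240) = $266.61.
Total interest on Option 2 = 240 × $266.61 − $33,500 = $30,486.40.
Option 1 is lower by $9,786.60.

Option 1 by $9,790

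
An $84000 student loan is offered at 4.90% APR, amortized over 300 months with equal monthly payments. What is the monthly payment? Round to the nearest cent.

$486.17

Monthly rate = 4.9%/12 = 0.0040833; payment = 84,000 × 0.0040833 / (1 − (1+0.0040833)^−300) = $486.17.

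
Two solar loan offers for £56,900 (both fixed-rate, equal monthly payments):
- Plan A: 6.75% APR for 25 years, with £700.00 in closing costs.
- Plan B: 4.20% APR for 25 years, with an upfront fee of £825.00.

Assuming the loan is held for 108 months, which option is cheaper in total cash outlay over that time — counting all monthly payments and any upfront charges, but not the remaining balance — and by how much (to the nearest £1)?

Plan B by £9,214

Plan A: at 6.75% the monthly rate is 0.0056250, so the payment is 56,900 × 0.0056250 / (1 − 1.0056250^−300) = £393.13.
Plan B: monthly rate = 4.2%/12 = 0.0035000; payment = 56,900 × 0.0035000 / (1 − (1+0.0035000)^−300) = £306.66.
Over 108 months: Plan A costs 108 × £393.13 + £700.00 = £43,158.04; Plan B costs 108 × £306.66 + £825.00 = £33,944.28.
Plan B is cheaper by £43,158.04 − £33,944.28 = £9,213.76.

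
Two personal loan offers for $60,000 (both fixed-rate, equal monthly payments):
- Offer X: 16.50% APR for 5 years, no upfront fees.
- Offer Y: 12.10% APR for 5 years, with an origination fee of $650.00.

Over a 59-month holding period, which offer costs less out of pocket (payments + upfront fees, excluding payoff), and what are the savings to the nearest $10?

Offer Y by $7,450

Offer X: at 16.50% the monthly rate is 0.0137500, so the payment is 60,000 × 0.0137500 / (1 − 1.0137500^−60) = $1,475.07.
Offer Y: monthly rate = 12.1%/12 = 0.0100833; payment = 60,000 × 0.0100833 / (1 − (1+0.0100833)^−60) = $1,337.70.
Over 59 months: Offer X costs 59 × $1,475.07 = $87,029.13; Offer Y costs 59 × $1,337.70 + $650.00 = $79,574.30.
Offer Y is cheaper by $87,029.13 − $79,574.30 = $7,454.83.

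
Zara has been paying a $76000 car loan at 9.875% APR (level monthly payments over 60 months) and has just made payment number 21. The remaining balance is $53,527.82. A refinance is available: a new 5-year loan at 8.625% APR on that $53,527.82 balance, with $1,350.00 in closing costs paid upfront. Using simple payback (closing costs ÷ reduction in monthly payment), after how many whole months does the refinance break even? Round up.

3 months

Current payment = 76,000 × 9.875%/12 / (1 − (1+0.0082292)^−60) = $1,610.10.
Refinanced payment = 53,527.82 × 0.0071875 / (1 − (1+0.0071875)^−60) = $1,101.43.
Monthly savings = $1,610.10 − $1,101.43 = $508.67.
Break-even = $1,350.00 / $508.67 = 2.65 → 3 months.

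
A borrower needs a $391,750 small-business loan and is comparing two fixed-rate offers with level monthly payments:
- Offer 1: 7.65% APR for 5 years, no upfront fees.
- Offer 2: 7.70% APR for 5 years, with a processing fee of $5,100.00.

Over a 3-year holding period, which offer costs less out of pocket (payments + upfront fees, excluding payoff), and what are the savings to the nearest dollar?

Offer 1: at 7.65% the monthly rate is 0.0063750, so the payment is 391,750 × 0.0063750 / (1 − 1.0063750^−60) = $7,877.82.
Offer 2: monthly rate = 7.7%/12 = 0.0064167; payment = 391,750 × 0.0064167 / (1 − (1+0.0064167)^−60) = $7,887.15.
Over 36 months: Offer 1 costs 36 × $7,877.82 = $283,601.52; Offer 2 costs 36 × $7,887.15 + $5,100.00 = $289,037.40.
Offer 1 is cheaper by $289,037.40 − $283,601.52 = $5,435.88.

Offer 1 by $5,436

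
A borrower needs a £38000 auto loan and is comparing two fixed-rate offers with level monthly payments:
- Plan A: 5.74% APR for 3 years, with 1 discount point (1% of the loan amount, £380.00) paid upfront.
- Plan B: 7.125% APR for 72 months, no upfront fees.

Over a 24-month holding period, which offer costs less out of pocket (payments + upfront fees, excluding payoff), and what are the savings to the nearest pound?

Plan A: monthly rate = 5.74%/12 = 0.0047833; payment = 38,000 × 0.0047833 / (1 − (1+0.0047833)^−36) = £1,151.56.
Plan B: at 7.125% the monthly rate is 0.0059375, so the payment is 38,000 × 0.0059375 / (1 − 1.0059375^−72) = £650.15.
Over 24 months: Plan A costs 24 × £1,151.56 + £380.00 = £28,017.44; Plan B costs 24 × £650.15 = £15,603.60.
Plan B is cheaper by £28,017.44 − £15,603.60 = £12,413.84.

Plan B by £12,414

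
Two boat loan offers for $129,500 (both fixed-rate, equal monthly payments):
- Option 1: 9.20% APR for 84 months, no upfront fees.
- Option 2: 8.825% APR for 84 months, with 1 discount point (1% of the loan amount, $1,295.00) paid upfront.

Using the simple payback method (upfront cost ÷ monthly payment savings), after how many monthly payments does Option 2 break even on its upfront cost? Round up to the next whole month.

53 months

Option 1: at 9.20% the monthly rate is 0.0076667, so the payment is 129,500 × 0.0076667 / (1 − 1.0076667^−84) = $2,096.70.
Option 2: monthly rate = 8.825%/12 = 0.0073542; payment = 129,500 × 0.0073542 / (1 − (1+0.0073542)^−84) = $2,072.05.
Monthly savings = $2,096.70 − $2,072.05 = $24.65.
Break-even = $1,295.00 / $24.65 = 52.54 → 53 months.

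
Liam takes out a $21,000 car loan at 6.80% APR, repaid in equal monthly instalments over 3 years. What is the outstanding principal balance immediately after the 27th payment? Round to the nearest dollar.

$5,657

With monthly rate i = 6.8%/12 = 0.0056667, the balance after k of n payments is P · [(1+i)^n − (1+i)^k] / [(1+i)^n − 1].
(1+0.0056667)^36 = 1.22559222 and (1+0.0056667)^27 = 1.16482182, so the balance is 21,000 × (1.22559222 − 1.16482182) / (1.22559222 − 1) = $5,657.01.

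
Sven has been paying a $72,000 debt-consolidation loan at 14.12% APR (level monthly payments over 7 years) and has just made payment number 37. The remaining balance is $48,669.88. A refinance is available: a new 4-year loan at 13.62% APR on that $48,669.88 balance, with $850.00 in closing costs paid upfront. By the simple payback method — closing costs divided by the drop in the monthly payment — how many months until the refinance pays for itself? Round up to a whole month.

Current payment = 72,000 × 14.12%/12 / (1 − (1+0.0117667)^−84) = $1,354.06.
Refinanced payment = 48,669.88 × 0.0113500 / (1 − (1+0.0113500)^−48) = $1,320.72.
Monthly savings = $1,354.06 − $1,320.72 = $33.34.
Break-even = $850.00 / $33.34 = 25.49 → 26 months.

26 months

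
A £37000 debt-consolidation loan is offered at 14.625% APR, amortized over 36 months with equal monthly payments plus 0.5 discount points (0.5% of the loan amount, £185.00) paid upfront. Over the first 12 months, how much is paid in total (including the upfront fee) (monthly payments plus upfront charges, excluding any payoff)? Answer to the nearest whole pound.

Monthly rate = 14.625%/12 = 0.0121875; payment = 37,000 × 0.0121875 / (1 − (1+0.0121875)^−36) = £1,275.83.
Total outlay = 12 × £1,275.83 + £185.00 = £15,494.96.

£15,495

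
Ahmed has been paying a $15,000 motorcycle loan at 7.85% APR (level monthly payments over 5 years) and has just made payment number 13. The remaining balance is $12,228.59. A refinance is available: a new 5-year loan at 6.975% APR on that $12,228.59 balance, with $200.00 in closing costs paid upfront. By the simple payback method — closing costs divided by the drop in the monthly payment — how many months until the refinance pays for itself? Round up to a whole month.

Current payment = 15,000 × 7.85%/12 / (1 − (1+0.0065417)^−60) = $303.07.
Refinanced payment = 12,228.59 × 0.0058125 / (1 − (1+0.0058125)^−60) = $242.00.
Monthly savings = $303.07 − $242.00 = $61.07.
Break-even = $200.00 / $61.07 = 3.27 → 4 months.

4 months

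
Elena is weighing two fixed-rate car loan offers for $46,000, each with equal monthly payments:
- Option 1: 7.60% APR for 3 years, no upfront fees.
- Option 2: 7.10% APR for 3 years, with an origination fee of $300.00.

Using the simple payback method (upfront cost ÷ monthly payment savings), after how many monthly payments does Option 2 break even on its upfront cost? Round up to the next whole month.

29 months

Option 1: at 7.60% the monthly rate is 0.0063333, so the payment is 46,000 × 0.0063333 / (1 − 1.0063333^−36) = $1,433.00.
Option 2: at 7.10% the monthly rate is 0.0059167, so the payment is 46,000 × 0.0059167 / (1 − 1.0059167^−36) = $1,422.45.
Monthly savings = $1,433.00 − $1,422.45 = $10.55.
Break-even = $300.00 / $10.55 = 28.44 → 29 months.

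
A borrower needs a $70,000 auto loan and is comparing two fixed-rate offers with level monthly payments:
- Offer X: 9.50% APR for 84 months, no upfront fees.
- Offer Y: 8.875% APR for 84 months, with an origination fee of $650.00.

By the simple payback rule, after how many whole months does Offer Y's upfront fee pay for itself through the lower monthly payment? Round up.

Offer X: at 9.50% the monthly rate is 0.0079167, so the payment is 70,000 × 0.0079167 / (1 − 1.0079167^−84) = $1,144.08.
Offer Y: at 8.875% the monthly rate is 0.0073958, so the payment is 70,000 × 0.0073958 / (1 − 1.0073958^−84) = $1,121.80.
Monthly savings = $1,144.08 − $1,121.80 = $22.28.
Break-even = $650.00 / $22.28 = 29.17 → 30 months.

30 months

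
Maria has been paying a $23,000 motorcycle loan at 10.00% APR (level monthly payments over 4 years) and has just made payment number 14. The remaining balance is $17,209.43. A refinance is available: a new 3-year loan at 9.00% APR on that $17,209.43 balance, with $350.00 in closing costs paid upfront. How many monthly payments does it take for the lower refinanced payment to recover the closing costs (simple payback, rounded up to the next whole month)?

Current payment = 23,000 × 10%/12 / (1 − (1+0.0083333)^−48) = $583.34.
Refinanced payment = 17,209.43 × 0.0075000 / (1 − (1+0.0075000)^−36) = $547.26.
Monthly savings = $583.34 − $547.26 = $36.08.
Break-even = $350.00 / $36.08 = 9.70 → 10 months.

10 months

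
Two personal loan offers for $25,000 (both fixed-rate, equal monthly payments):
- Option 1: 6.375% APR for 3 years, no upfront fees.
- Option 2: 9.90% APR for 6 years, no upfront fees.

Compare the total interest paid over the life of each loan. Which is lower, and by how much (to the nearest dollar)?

Option 1 by $5,723

Option 1: monthly rate = 6.375%/12 = 0.0053125; payment = 25,000 × 0.0053125 / (1 − (1+0.0053125)^−36) = $764.80.
Total interest on Option 1 = 36 × $764.80 − $25,000 = $2,532.80.
Option 2: monthly rate = 9.9%/12 = 0.0082500; payment = 25,000 × 0.0082500 / (1 − (1+0.0082500)^−72) = $461.89.
Total interest on Option 2 = 72 × $461.89 − $25,000 = $8,256.08.
Option 1 is lower by $5,723.28.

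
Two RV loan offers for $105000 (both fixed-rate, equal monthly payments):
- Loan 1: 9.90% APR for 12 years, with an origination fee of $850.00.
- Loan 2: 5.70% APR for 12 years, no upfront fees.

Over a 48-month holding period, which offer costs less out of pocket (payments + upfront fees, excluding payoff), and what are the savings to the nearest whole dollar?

Loan 1: monthly rate = 9.9%/12 = 0.0082500; payment = 105,000 × 0.0082500 / (1 − (1+0.0082500)^−144) = $1,248.77.
Loan 2: monthly rate = 5.7%/12 = 0.0047500; payment = 105,000 × 0.0047500 / (1 − (1+0.0047500)^−144) = $1,008.42.
Over 48 months: Loan 1 costs 48 × $1,248.77 + $850.00 = $60,790.96; Loan 2 costs 48 × $1,008.42 = $48,404.16.
Loan 2 is cheaper by $60,790.96 − $48,404.16 = $12,386.80.

Loan 2 by $12,387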